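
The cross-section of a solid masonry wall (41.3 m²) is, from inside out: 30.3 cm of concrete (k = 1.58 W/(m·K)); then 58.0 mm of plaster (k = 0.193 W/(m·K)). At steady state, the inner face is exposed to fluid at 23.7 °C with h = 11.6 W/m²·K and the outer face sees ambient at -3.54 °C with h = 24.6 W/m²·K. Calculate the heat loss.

Treat each layer as a resistance in series:
  R_conv,in = 1/(hA) = 1/(11.6·41.3) = 0.002087 K/W
  R_concrete = L/(kA) = 0.303/(1.58·41.3) = 0.004643 K/W
  R_plaster = L/(kA) = 0.0580/(0.193·41.3) = 0.007276 K/W
  R_conv,out = 1/(hA) = 1/(24.6·41.3) = 9.843×10^-4 K/W
ΣR = 0.002087 + 0.004643 + 0.007276 + 9.843×10^-4 = 0.01499 K/W
Q = ΔT/ΣR = (23.7 °C − -3.54 °C)/0.01499 = 1820 W

Q = 1820 W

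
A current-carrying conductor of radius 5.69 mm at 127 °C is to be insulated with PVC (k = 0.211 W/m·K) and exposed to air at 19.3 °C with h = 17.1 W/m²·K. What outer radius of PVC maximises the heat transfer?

r_cr = 1.23 cm

For a cylinder, r_cr = k_ins/h = 0.211/17.1 = 0.0123 m = 1.23 cm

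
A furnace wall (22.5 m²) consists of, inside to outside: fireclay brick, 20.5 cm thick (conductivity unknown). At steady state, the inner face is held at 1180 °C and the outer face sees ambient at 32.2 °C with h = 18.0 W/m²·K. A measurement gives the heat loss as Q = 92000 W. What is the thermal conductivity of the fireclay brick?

ΣR = ΔT/Q = |1180 − 32.2|/92000 = 0.01248 K/W
Known resistances:
  R_conv,out = 1/(hA) = 1/(18.0·22.5) = 0.002469 K/W
R_fireclay brick = ΣR − ΣR_known = 0.01248 − 0.002469 = 0.01001 K/W
L/(kA) = 0.01001 ⇒ k = 0.205/(0.01001·22.5) = 0.910 W/m·K

k = 0.910 W/m·K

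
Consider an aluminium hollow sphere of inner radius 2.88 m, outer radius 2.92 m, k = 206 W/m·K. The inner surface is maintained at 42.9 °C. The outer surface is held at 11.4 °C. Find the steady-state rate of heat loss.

Q = 1.71×10^7 W

Q = 4πk·ΔT/(1/r₁ − 1/r₂) = 4π × 206 × 31.5 / (1/2.88 − 1/2.92) = 1.71×10^7 W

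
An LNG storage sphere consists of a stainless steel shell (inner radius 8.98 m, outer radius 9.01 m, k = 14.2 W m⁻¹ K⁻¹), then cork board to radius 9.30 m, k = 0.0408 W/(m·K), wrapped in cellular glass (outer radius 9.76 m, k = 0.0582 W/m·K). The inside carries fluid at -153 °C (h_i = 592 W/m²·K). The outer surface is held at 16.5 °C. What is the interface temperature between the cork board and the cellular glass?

T = -69.3 °C

Resistance network (inner→outer):
  R_conv,in = 1/(4πr²h) = 1/(4π·8.98²·592) = 1.667×10^-6 K/W
  R_stainless steel = (1/8.98 − 1/9.01)/(4πk) = 3.708×10^-4/(4π·14.2) = 2.078×10^-6 K/W
  R_cork board = (1/9.01 − 1/9.30)/(4πk) = 0.003461/(4π·0.0408) = 0.006750 K/W
  R_cellular glass = (1/9.30 − 1/9.76)/(4πk) = 0.005068/(4π·0.0582) = 0.006929 K/W
ΣR = 1.667×10^-6 + 2.078×10^-6 + 0.006750 + 0.006929 = 0.01368 K/W
Q = ΔT/ΣR = (-153 °C − 16.5 °C)/0.01368 = -12390 W
From the inner boundary to the cork board/cellular glass interface, ΣR_partial = 0.006754 K/W.
T_interface = T_in − Q·ΣR_partial = -153 °C − (-12390)(0.006754) = -69.3 °C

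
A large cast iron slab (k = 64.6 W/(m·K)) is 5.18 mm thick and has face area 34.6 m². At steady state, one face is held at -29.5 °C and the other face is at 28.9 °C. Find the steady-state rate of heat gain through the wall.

Q = kA·ΔT/L = 64.6 × 34.6 × |-29.5 °C − 28.9 °C| / 0.00518 = 2.52×10^7 W

Q = 25200 kW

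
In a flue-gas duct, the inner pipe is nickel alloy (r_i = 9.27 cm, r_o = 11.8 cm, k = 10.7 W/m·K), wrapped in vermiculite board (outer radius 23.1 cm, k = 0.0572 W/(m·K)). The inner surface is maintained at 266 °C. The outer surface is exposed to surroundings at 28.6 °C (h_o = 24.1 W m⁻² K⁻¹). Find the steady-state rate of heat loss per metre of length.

Q' = 125 W/m

Series thermal resistances, inner to outer:
  R'_nickel alloy = ln(0.118/0.0927)/(2πk) = 0.2413/(2π·10.7) = 0.003589 m·K/W
  R'_vermiculite board = ln(0.231/0.118)/(2πk) = 0.6717/(2π·0.0572) = 1.869 m·K/W
  R'_conv,out = 1/(2πr h) = 1/(2π·0.231·24.1) = 0.02859 m·K/W
ΣR = 0.003589 + 1.869 + 0.02859 = 1.901 m·K/W
Q' = ΔT/ΣR = (266 °C − 28.6 °C)/1.901 = 125 W/m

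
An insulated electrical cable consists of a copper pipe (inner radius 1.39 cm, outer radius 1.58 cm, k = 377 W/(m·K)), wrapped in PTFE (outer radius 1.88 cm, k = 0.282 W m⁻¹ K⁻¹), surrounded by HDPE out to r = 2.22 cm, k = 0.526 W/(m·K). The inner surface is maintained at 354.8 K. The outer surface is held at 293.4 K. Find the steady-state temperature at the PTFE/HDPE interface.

Series thermal resistances, inner to outer:
  R'_copper = ln(0.0158/0.0139)/(2πk) = 0.1281/(2π·377) = 5.409×10^-5 m·K/W
  R'_PTFE = ln(0.0188/0.0158)/(2πk) = 0.1738/(2π·0.282) = 0.09812 m·K/W
  R'_HDPE = ln(0.0222/0.0188)/(2πk) = 0.1662/(2π·0.526) = 0.05030 m·K/W
ΣR = 5.409×10^-5 + 0.09812 + 0.05030 = 0.1485 m·K/W
Q' = ΔT/ΣR = (354.8 K − 293.4 K)/0.1485 = 413.5 W/m
From the inner boundary to the PTFE/HDPE interface, ΣR_partial = 0.09817 m·K/W.
T_interface = T_in − Q'·ΣR_partial = 354.8 K − (413.5)(0.09817) = 314.2 K

T = 314.2 K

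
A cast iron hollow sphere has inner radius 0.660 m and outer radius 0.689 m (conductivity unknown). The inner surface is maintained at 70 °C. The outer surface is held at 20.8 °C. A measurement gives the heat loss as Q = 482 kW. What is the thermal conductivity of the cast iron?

ΣR = ΔT/Q = |70 − 20.8|/4.82×10^5 = 1.021×10^-4 K/W
(1/r₁−1/r₂)/(4πk) = 1.021×10^-4 ⇒ k = 0.06377/(4π·1.021×10^-4) = 49.7 W/m·K

k = 49.7 W/m·K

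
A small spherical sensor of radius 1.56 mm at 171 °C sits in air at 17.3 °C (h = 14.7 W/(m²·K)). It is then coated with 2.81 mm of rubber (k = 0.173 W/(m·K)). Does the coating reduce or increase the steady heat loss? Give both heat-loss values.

Critical radius for a sphere: r_cr = 2k/h = 0.0235 m = 2.35 cm.
Outer radius after coating: r₂ = 0.00156 + 0.00281 = 0.00437 m.
Since r₁ < r_cr and r₂ ≤ r_cr, the coating moves toward the maximum at r_cr — heat loss rises.
Bare: R = 1/(4πr₁²h) = 2224 K/W; Q = 153.7/2224 = 0.0691 W.
Coated: R = R_cond + R_conv = 473.1 K/W; Q = 153.7/473.1 = 0.325 W.

increases: 0.0691 → 0.325 W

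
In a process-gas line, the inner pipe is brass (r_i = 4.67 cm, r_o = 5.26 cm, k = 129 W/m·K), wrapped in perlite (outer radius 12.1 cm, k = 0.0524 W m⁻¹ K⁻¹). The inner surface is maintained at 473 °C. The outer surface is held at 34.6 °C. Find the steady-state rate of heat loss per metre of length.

Q' = 173 W/m

Series thermal resistances, inner to outer:
  R'_brass = ln(0.0526/0.0467)/(2πk) = 0.1190/(2π·129) = 1.468×10^-4 m·K/W
  R'_perlite = ln(0.121/0.0526)/(2πk) = 0.8331/(2π·0.0524) = 2.530 m·K/W
ΣR = 1.468×10^-4 + 2.530 = 2.530 m·K/W
Q' = ΔT/ΣR = (473 °C − 34.6 °C)/2.530 = 173 W/m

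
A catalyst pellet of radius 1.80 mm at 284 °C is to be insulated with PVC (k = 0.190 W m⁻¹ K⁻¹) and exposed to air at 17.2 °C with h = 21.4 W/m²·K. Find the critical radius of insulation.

For a sphere, r_cr = 2k_ins/h = 2·0.190/21.4 = 0.0178 m = 1.78 cm

r_cr = 1.78 cm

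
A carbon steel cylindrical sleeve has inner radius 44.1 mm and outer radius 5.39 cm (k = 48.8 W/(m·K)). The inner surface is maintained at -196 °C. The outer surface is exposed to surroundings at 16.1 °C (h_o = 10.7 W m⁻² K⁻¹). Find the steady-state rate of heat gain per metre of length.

Q' = 767 W/m

Treat each layer as a resistance in series:
  R'_carbon steel = ln(0.0539/0.0441)/(2πk) = 0.2007/(2π·48.8) = 6.545×10^-4 m·K/W
  R'_conv,out = 1/(2πr h) = 1/(2π·0.0539·10.7) = 0.2760 m·K/W
ΣR = 6.545×10^-4 + 0.2760 = 0.2767 m·K/W
Q' = ΔT/ΣR = (-196 °C − 16.1 °C)/0.2767 = -767 W/m
(Negative Q' ⇒ heat flows inward; heat gain = 767 W/m.)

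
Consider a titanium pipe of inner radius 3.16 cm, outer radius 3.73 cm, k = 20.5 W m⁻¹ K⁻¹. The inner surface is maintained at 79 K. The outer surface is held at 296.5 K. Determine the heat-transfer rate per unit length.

Q' = 1.69×10^5 W/m

Q' = 2πk·ΔT/ln(r₂/r₁) = 2π × 20.5 × 217.5 / ln(0.0373/0.0316) = 1.69×10^5 W/m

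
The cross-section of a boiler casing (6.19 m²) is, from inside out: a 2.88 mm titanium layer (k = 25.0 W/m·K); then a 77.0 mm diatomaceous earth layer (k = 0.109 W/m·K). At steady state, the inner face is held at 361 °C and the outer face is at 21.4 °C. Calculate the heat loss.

Q = 2980 W

Series thermal resistances, inner to outer:
  R_titanium = L/(kA) = 0.00288/(25.0·6.19) = 1.861×10^-5 K/W
  R_diatomaceous earth = L/(kA) = 0.0770/(0.109·6.19) = 0.1141 K/W
ΣR = 1.861×10^-5 + 0.1141 = 0.1141 K/W
Q = ΔT/ΣR = (361 °C − 21.4 °C)/0.1141 = 2980 W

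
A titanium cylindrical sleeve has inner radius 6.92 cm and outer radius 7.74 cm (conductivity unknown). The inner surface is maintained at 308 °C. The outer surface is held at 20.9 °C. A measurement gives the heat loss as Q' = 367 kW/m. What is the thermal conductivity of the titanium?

ΣR = ΔT/Q' = |308 − 20.9|/3.67×10^5 = 7.823×10^-4 m·K/W
ln(r₂/r₁)/(2πk) = 7.823×10^-4 ⇒ k = 0.1120/(2π·7.823×10^-4) = 22.8 W/m·K

k = 22.8 W/m·K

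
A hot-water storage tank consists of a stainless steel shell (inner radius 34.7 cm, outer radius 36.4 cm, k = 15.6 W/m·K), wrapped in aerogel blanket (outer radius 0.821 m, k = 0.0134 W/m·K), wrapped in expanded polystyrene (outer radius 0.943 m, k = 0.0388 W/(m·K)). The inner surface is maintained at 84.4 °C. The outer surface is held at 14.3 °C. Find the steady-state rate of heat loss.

Q = 7.45 W

Resistance network (inner→outer):
  R_stainless steel = (1/0.347 − 1/0.364)/(4πk) = 0.1346/(4π·15.6) = 6.866×10^-4 K/W
  R_aerogel blanket = (1/0.364 − 1/0.821)/(4πk) = 1.529/(4π·0.0134) = 9.081 K/W
  R_expanded polystyrene = (1/0.821 − 1/0.943)/(4πk) = 0.1576/(4π·0.0388) = 0.3232 K/W
ΣR = 6.866×10^-4 + 9.081 + 0.3232 = 9.405 K/W
Q = ΔT/ΣR = (84.4 °C − 14.3 °C)/9.405 = 7.45 W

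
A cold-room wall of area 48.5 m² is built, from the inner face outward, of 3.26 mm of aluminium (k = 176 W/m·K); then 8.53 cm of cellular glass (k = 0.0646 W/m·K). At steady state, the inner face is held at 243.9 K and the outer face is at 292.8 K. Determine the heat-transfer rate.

Q = 1800 W

Series thermal resistances, inner to outer:
  R_aluminium = L/(kA) = 0.00326/(176·48.5) = 3.819×10^-7 K/W
  R_cellular glass = L/(kA) = 0.0853/(0.0646·48.5) = 0.02723 K/W
ΣR = 3.819×10^-7 + 0.02723 = 0.02723 K/W
Q = ΔT/ΣR = (243.9 K − 292.8 K)/0.02723 = -1800 W
(Negative Q ⇒ heat flows inward; heat gain = 1800 W.)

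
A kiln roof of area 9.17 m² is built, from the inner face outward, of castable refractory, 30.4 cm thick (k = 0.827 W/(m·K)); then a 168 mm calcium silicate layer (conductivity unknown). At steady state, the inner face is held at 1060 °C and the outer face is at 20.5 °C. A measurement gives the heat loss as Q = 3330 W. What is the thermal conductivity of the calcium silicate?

ΣR = ΔT/Q = |1060 − 20.5|/3330 = 0.3122 K/W
Known resistances:
  R_castable refractory = L/(kA) = 0.304/(0.827·9.17) = 0.04009 K/W
R_calcium silicate = ΣR − ΣR_known = 0.3122 − 0.04009 = 0.2721 K/W
L/(kA) = 0.2721 ⇒ k = 0.168/(0.2721·9.17) = 0.0673 W/m·K

k = 0.0673 W/m·K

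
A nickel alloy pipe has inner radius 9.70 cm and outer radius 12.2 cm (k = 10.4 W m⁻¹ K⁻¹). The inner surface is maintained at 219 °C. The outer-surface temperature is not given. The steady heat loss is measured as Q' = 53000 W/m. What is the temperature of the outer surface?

T_out = 33.0 °C

Sum the resistances:
  R'_nickel alloy = ln(0.122/0.0970)/(2πk) = 0.2293/(2π·10.4) = 0.003509 m·K/W
ΣR = 0.003509 m·K/W
ΔT = Q'·ΣR = 53000 × 0.003509 = 186.0 K
Heat flows outward, so T_out = T_in − ΔT = 219 − 186.0 = 33.0 °C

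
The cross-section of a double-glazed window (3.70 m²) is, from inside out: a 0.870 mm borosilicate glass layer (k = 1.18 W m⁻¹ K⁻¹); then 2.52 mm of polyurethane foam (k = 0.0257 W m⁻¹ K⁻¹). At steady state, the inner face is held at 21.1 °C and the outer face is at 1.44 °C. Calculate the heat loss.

Treat each layer as a resistance in series:
  R_borosilicate glass = L/(kA) = 8.70×10^-4/(1.18·3.70) = 1.993×10^-4 K/W
  R_polyurethane foam = L/(kA) = 0.00252/(0.0257·3.70) = 0.02650 K/W
ΣR = 1.993×10^-4 + 0.02650 = 0.02670 K/W
Q = ΔT/ΣR = (21.1 °C − 1.44 °C)/0.02670 = 736 W

Q = 736 W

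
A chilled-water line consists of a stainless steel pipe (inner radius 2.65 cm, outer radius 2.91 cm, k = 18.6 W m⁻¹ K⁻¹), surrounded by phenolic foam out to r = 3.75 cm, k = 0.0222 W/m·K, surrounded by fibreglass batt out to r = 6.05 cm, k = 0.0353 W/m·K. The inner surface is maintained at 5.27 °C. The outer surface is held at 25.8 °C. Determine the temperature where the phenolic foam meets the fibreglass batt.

Treat each layer as a resistance in series:
  R'_stainless steel = ln(0.0291/0.0265)/(2πk) = 0.09359/(2π·18.6) = 8.009×10^-4 m·K/W
  R'_phenolic foam = ln(0.0375/0.0291)/(2πk) = 0.2536/(2π·0.0222) = 1.818 m·K/W
  R'_fibreglass batt = ln(0.0605/0.0375)/(2πk) = 0.4783/(2π·0.0353) = 2.156 m·K/W
ΣR = 8.009×10^-4 + 1.818 + 2.156 = 3.975 m·K/W
Q' = ΔT/ΣR = (5.27 °C − 25.8 °C)/3.975 = -5.165 W/m
From the inner boundary to the phenolic foam/fibreglass batt interface, ΣR_partial = 1.819 m·K/W.
T_interface = T_in − Q'·ΣR_partial = 5.27 °C − (-5.165)(1.819) = 14.7 °C

T = 14.7 °C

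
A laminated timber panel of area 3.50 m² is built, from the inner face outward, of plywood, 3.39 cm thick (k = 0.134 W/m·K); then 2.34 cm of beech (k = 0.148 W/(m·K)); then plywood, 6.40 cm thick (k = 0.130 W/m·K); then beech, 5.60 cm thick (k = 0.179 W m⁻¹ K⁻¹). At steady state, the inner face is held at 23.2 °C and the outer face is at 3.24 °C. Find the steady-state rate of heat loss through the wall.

Series thermal resistances, inner to outer:
  R_plywood = L/(kA) = 0.0339/(0.134·3.50) = 0.07228 K/W
  R_beech = L/(kA) = 0.0234/(0.148·3.50) = 0.04517 K/W
  R_plywood = L/(kA) = 0.0640/(0.130·3.50) = 0.1407 K/W
  R_beech = L/(kA) = 0.0560/(0.179·3.50) = 0.08939 K/W
ΣR = 0.07228 + 0.04517 + 0.1407 + 0.08939 = 0.3475 K/W
Q = ΔT/ΣR = (23.2 °C − 3.24 °C)/0.3475 = 57.4 W

Q = 57.4 W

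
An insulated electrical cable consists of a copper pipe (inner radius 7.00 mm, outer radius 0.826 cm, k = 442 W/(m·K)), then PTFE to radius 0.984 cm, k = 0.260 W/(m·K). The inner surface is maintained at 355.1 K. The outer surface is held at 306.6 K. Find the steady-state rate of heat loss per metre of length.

Resistance network (inner→outer):
  R'_copper = ln(0.00826/0.00700)/(2πk) = 0.1655/(2π·442) = 5.960×10^-5 m·K/W
  R'_PTFE = ln(0.00984/0.00826)/(2πk) = 0.1750/(2π·0.260) = 0.1071 m·K/W
ΣR = 5.960×10^-5 + 0.1071 = 0.1072 m·K/W
Q' = ΔT/ΣR = (355.1 K − 306.6 K)/0.1072 = 452 W/m

Q' = 452 W/m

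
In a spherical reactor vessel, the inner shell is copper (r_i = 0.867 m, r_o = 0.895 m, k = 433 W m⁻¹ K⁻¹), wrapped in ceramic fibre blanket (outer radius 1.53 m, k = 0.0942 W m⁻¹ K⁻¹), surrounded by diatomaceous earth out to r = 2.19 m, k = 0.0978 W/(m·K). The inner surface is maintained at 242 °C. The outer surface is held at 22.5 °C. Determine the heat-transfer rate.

Q = 398 W

Series thermal resistances, inner to outer:
  R_copper = (1/0.867 − 1/0.895)/(4πk) = 0.03608/(4π·433) = 6.632×10^-6 K/W
  R_ceramic fibre blanket = (1/0.895 − 1/1.53)/(4πk) = 0.4637/(4π·0.0942) = 0.3917 K/W
  R_diatomaceous earth = (1/1.53 − 1/2.19)/(4πk) = 0.1970/(4π·0.0978) = 0.1603 K/W
ΣR = 6.632×10^-6 + 0.3917 + 0.1603 = 0.5520 K/W
Q = ΔT/ΣR = (242 °C − 22.5 °C)/0.5520 = 398 W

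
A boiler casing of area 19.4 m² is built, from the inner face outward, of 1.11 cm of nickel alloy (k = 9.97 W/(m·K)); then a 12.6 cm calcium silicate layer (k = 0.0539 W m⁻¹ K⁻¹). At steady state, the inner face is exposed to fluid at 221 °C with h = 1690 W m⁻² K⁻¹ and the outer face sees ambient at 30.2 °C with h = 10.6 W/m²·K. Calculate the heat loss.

Series thermal resistances, inner to outer:
  R_conv,in = 1/(hA) = 1/(1690·19.4) = 3.050×10^-5 K/W
  R_nickel alloy = L/(kA) = 0.0111/(9.97·19.4) = 5.739×10^-5 K/W
  R_calcium silicate = L/(kA) = 0.126/(0.0539·19.4) = 0.1205 K/W
  R_conv,out = 1/(hA) = 1/(10.6·19.4) = 0.004863 K/W
ΣR = 3.050×10^-5 + 5.739×10^-5 + 0.1205 + 0.004863 = 0.1255 K/W
Q = ΔT/ΣR = (221 °C − 30.2 °C)/0.1255 = 1520 W

Q = 1520 W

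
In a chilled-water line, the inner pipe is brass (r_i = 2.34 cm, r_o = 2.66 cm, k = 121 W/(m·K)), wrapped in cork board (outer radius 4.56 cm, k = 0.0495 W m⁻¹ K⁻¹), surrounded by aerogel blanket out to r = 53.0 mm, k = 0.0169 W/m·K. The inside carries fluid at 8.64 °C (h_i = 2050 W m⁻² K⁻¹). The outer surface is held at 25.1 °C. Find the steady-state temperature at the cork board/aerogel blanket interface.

Series thermal resistances, inner to outer:
  R'_conv,in = 1/(2πr h) = 1/(2π·0.0234·2050) = 0.003318 m·K/W
  R'_brass = ln(0.0266/0.0234)/(2πk) = 0.1282/(2π·121) = 1.686×10^-4 m·K/W
  R'_cork board = ln(0.0456/0.0266)/(2πk) = 0.5390/(2π·0.0495) = 1.733 m·K/W
  R'_aerogel blanket = ln(0.0530/0.0456)/(2πk) = 0.1504/(2π·0.0169) = 1.416 m·K/W
ΣR = 0.003318 + 1.686×10^-4 + 1.733 + 1.416 = 3.152 m·K/W
Q' = ΔT/ΣR = (8.64 °C − 25.1 °C)/3.152 = -5.222 W/m
From the inner boundary to the cork board/aerogel blanket interface, ΣR_partial = 1.736 m·K/W.
T_interface = T_in − Q'·ΣR_partial = 8.64 °C − (-5.222)(1.736) = 17.7 °C

T = 17.7 °C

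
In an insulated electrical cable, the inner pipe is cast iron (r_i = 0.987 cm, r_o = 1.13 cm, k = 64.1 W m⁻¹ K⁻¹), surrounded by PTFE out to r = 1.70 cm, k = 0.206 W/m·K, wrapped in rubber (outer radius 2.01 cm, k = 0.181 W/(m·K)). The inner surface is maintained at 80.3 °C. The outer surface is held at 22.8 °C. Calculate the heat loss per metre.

Q' = 124 W/m

Resistance network (inner→outer):
  R'_cast iron = ln(0.0113/0.00987)/(2πk) = 0.1353/(2π·64.1) = 3.359×10^-4 m·K/W
  R'_PTFE = ln(0.0170/0.0113)/(2πk) = 0.4084/(2π·0.206) = 0.3155 m·K/W
  R'_rubber = ln(0.0201/0.0170)/(2πk) = 0.1675/(2π·0.181) = 0.1473 m·K/W
ΣR = 3.359×10^-4 + 0.3155 + 0.1473 = 0.4631 m·K/W
Q' = ΔT/ΣR = (80.3 °C − 22.8 °C)/0.4631 = 124 W/m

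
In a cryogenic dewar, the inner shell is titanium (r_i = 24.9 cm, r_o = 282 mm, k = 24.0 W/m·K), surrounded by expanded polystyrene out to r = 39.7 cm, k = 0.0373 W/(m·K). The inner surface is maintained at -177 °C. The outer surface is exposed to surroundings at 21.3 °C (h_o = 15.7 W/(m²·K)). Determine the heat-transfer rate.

Treat each layer as a resistance in series:
  R_titanium = (1/0.249 − 1/0.282)/(4πk) = 0.4700/(4π·24.0) = 0.001558 K/W
  R_expanded polystyrene = (1/0.282 − 1/0.397)/(4πk) = 1.027/(4π·0.0373) = 2.191 K/W
  R_conv,out = 1/(4πr²h) = 1/(4π·0.397²·15.7) = 0.03216 K/W
ΣR = 0.001558 + 2.191 + 0.03216 = 2.225 K/W
Q = ΔT/ΣR = (-177 °C − 21.3 °C)/2.225 = -89.1 W
(Negative Q ⇒ heat flows inward; heat gain = 89.1 W.)

Q = 89.1 W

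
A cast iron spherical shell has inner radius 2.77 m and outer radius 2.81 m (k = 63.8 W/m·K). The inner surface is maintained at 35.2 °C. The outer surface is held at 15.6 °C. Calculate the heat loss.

Q = 4πk·ΔT/(1/r₁ − 1/r₂) = 4π × 63.8 × 19.6 / (1/2.77 − 1/2.81) = 3.06×10^6 W

Q = 3.06×10^6 W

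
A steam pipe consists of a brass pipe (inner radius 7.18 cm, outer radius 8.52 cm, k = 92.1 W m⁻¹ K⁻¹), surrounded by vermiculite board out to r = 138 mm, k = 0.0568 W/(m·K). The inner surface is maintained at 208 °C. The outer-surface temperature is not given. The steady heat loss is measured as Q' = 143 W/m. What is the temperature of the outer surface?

Sum the resistances:
  R'_brass = ln(0.0852/0.0718)/(2πk) = 0.1711/(2π·92.1) = 2.957×10^-4 m·K/W
  R'_vermiculite board = ln(0.138/0.0852)/(2πk) = 0.4823/(2π·0.0568) = 1.351 m·K/W
ΣR = 1.352 m·K/W
ΔT = Q'·ΣR = 143 × 1.352 = 193.3 K
Heat flows outward, so T_out = T_in − ΔT = 208 − 193.3 = 14.7 °C

T_out = 14.7 °C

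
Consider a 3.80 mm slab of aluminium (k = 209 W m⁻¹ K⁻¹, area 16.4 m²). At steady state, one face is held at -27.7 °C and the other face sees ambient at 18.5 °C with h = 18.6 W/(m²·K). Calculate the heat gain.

Q = 14.1 kW

Treat each layer as a resistance in series:
  R_aluminium = L/(kA) = 0.00380/(209·16.4) = 1.109×10^-6 K/W
  R_conv,out = 1/(hA) = 1/(18.6·16.4) = 0.003278 K/W
ΣR = 1.109×10^-6 + 0.003278 = 0.003279 K/W
Q = ΔT/ΣR = (-27.7 °C − 18.5 °C)/0.003279 = -14100 W
(Negative Q ⇒ heat flows inward; heat gain = 14100 W.)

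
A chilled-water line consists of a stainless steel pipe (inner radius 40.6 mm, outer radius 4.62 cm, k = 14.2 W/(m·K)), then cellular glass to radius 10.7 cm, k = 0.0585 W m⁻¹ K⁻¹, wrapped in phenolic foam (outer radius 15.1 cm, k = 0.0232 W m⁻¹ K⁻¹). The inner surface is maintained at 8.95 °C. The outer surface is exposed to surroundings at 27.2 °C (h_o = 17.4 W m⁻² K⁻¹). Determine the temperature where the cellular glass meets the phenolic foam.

T = 17.8 °C

Treat each layer as a resistance in series:
  R'_stainless steel = ln(0.0462/0.0406)/(2πk) = 0.1292/(2π·14.2) = 0.001448 m·K/W
  R'_cellular glass = ln(0.107/0.0462)/(2πk) = 0.8398/(2π·0.0585) = 2.285 m·K/W
  R'_phenolic foam = ln(0.151/0.107)/(2πk) = 0.3445/(2π·0.0232) = 2.363 m·K/W
  R'_conv,out = 1/(2πr h) = 1/(2π·0.151·17.4) = 0.06058 m·K/W
ΣR = 0.001448 + 2.285 + 2.363 + 0.06058 = 4.710 m·K/W
Q' = ΔT/ΣR = (8.95 °C − 27.2 °C)/4.710 = -3.875 W/m
From the inner boundary to the cellular glass/phenolic foam interface, ΣR_partial = 2.286 m·K/W.
T_interface = T_in − Q'·ΣR_partial = 8.95 °C − (-3.875)(2.286) = 17.8 °C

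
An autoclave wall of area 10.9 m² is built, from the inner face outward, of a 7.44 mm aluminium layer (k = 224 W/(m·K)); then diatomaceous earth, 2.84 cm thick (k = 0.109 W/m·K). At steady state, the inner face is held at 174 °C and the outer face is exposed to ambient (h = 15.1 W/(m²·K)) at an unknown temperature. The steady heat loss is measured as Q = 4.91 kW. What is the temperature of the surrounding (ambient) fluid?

T_out = 26.8 °C

Series resistances:
  R_aluminium = L/(kA) = 0.00744/(224·10.9) = 3.047×10^-6 K/W
  R_diatomaceous earth = L/(kA) = 0.0284/(0.109·10.9) = 0.02390 K/W
  R_conv,out = 1/(hA) = 1/(15.1·10.9) = 0.006076 K/W
ΣR = 0.02998 K/W
ΔT = Q·ΣR = 4910 × 0.02998 = 147.2 K
Heat flows outward, so T_out = T_in − ΔT = 174 − 147.2 = 26.8 °C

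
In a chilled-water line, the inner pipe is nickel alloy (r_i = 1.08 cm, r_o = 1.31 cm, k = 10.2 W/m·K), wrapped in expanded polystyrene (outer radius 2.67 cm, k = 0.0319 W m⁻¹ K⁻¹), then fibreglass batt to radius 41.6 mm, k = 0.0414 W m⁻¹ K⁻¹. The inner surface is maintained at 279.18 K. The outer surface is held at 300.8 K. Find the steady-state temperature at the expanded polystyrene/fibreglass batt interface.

T = 293.8 K

Series thermal resistances, inner to outer:
  R'_nickel alloy = ln(0.0131/0.0108)/(2πk) = 0.1931/(2π·10.2) = 0.003012 m·K/W
  R'_expanded polystyrene = ln(0.0267/0.0131)/(2πk) = 0.7121/(2π·0.0319) = 3.553 m·K/W
  R'_fibreglass batt = ln(0.0416/0.0267)/(2πk) = 0.4434/(2π·0.0414) = 1.705 m·K/W
ΣR = 0.003012 + 3.553 + 1.705 = 5.261 m·K/W
Q' = ΔT/ΣR = (279.18 K − 300.8 K)/5.261 = -4.109 W/m
From the inner boundary to the expanded polystyrene/fibreglass batt interface, ΣR_partial = 3.556 m·K/W.
T_interface = T_in − Q'·ΣR_partial = 279.18 K − (-4.109)(3.556) = 293.8 K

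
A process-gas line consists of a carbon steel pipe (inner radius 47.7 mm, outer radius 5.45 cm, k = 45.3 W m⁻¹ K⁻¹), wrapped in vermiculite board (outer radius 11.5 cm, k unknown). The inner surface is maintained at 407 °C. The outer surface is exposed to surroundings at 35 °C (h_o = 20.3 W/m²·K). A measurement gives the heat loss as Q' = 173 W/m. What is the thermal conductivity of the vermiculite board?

k = 0.0571 W/m·K

ΣR = ΔT/Q' = |407 − 35|/173 = 2.150 m·K/W
Known resistances:
  R'_carbon steel = ln(0.0545/0.0477)/(2πk) = 0.1333/(2π·45.3) = 4.682×10^-4 m·K/W
  R'_conv,out = 1/(2πr h) = 1/(2π·0.115·20.3) = 0.06818 m·K/W
R_vermiculite board = ΣR − ΣR_known = 2.150 − 0.06865 = 2.081 m·K/W
ln(r₂/r₁)/(2πk) = 2.081 ⇒ k = 0.7467/(2π·2.081) = 0.0571 W/m·K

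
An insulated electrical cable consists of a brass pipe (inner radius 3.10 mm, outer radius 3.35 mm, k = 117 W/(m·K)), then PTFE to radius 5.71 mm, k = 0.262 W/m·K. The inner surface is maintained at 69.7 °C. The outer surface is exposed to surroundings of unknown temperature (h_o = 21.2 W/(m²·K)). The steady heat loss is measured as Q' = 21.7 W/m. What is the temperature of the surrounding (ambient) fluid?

Series resistances:
  R'_brass = ln(0.00335/0.00310)/(2πk) = 0.07756/(2π·117) = 1.055×10^-4 m·K/W
  R'_PTFE = ln(0.00571/0.00335)/(2πk) = 0.5333/(2π·0.262) = 0.3239 m·K/W
  R'_conv,out = 1/(2πr h) = 1/(2π·0.00571·21.2) = 1.315 m·K/W
ΣR = 1.639 m·K/W
ΔT = Q'·ΣR = 21.7 × 1.639 = 35.57 K
Heat flows outward, so T_out = T_in − ΔT = 69.7 − 35.57 = 34.1 °C

T_out = 34.1 °C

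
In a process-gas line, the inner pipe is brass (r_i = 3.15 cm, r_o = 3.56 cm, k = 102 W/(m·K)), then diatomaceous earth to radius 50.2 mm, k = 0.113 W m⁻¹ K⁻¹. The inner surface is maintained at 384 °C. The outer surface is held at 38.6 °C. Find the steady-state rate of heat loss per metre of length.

Q' = 713 W/m

Treat each layer as a resistance in series:
  R'_brass = ln(0.0356/0.0315)/(2πk) = 0.1224/(2π·102) = 1.909×10^-4 m·K/W
  R'_diatomaceous earth = ln(0.0502/0.0356)/(2πk) = 0.3437/(2π·0.113) = 0.4840 m·K/W
ΣR = 1.909×10^-4 + 0.4840 = 0.4842 m·K/W
Q' = ΔT/ΣR = (384 °C − 38.6 °C)/0.4842 = 713 W/m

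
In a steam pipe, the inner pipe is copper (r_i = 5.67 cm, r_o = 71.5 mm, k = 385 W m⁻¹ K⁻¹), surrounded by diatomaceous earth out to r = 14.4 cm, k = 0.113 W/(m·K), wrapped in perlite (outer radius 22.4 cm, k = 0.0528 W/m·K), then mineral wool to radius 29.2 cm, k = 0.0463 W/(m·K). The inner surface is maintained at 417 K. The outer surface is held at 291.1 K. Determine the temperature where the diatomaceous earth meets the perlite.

T = 379 K

Resistance network (inner→outer):
  R'_copper = ln(0.0715/0.0567)/(2πk) = 0.2319/(2π·385) = 9.587×10^-5 m·K/W
  R'_diatomaceous earth = ln(0.144/0.0715)/(2πk) = 0.7001/(2π·0.113) = 0.9861 m·K/W
  R'_perlite = ln(0.224/0.144)/(2πk) = 0.4418/(2π·0.0528) = 1.332 m·K/W
  R'_mineral wool = ln(0.292/0.224)/(2πk) = 0.2651/(2π·0.0463) = 0.9113 m·K/W
ΣR = 9.587×10^-5 + 0.9861 + 1.332 + 0.9113 = 3.229 m·K/W
Q' = ΔT/ΣR = (417 K − 291.1 K)/3.229 = 38.99 W/m
From the inner boundary to the diatomaceous earth/perlite interface, ΣR_partial = 0.9862 m·K/W.
T_interface = T_in − Q'·ΣR_partial = 417 K − (38.99)(0.9862) = 379 K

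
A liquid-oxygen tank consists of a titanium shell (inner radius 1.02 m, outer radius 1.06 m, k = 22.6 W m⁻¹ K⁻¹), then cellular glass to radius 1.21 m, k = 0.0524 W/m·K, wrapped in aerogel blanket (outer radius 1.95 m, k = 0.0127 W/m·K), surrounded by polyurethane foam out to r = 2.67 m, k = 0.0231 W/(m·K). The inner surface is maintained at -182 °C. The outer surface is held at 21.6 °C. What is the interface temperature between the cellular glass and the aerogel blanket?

Series thermal resistances, inner to outer:
  R_titanium = (1/1.02 − 1/1.06)/(4πk) = 0.03700/(4π·22.6) = 1.303×10^-4 K/W
  R_cellular glass = (1/1.06 − 1/1.21)/(4πk) = 0.1169/(4π·0.0524) = 0.1776 K/W
  R_aerogel blanket = (1/1.21 − 1/1.95)/(4πk) = 0.3136/(4π·0.0127) = 1.965 K/W
  R_polyurethane foam = (1/1.95 − 1/2.67)/(4πk) = 0.1383/(4π·0.0231) = 0.4764 K/W
ΣR = 1.303×10^-4 + 0.1776 + 1.965 + 0.4764 = 2.619 K/W
Q = ΔT/ΣR = (-182 °C − 21.6 °C)/2.619 = -77.74 W
From the inner boundary to the cellular glass/aerogel blanket interface, ΣR_partial = 0.1777 K/W.
T_interface = T_in − Q·ΣR_partial = -182 °C − (-77.74)(0.1777) = -168 °C

T = -168 °C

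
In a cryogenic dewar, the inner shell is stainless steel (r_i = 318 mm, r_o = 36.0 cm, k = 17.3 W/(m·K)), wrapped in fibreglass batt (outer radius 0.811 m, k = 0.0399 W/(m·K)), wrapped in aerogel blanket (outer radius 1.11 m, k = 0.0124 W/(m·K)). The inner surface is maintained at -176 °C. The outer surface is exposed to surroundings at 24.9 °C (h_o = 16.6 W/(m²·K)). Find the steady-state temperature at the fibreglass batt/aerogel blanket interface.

Treat each layer as a resistance in series:
  R_stainless steel = (1/0.318 − 1/0.360)/(4πk) = 0.3669/(4π·17.3) = 0.001688 K/W
  R_fibreglass batt = (1/0.360 − 1/0.811)/(4πk) = 1.545/(4π·0.0399) = 3.081 K/W
  R_aerogel blanket = (1/0.811 − 1/1.11)/(4πk) = 0.3321/(4π·0.0124) = 2.132 K/W
  R_conv,out = 1/(4πr²h) = 1/(4π·1.11²·16.6) = 0.003891 K/W
ΣR = 0.001688 + 3.081 + 2.132 + 0.003891 = 5.219 K/W
Q = ΔT/ΣR = (-176 °C − 24.9 °C)/5.219 = -38.49 W
From the inner boundary to the fibreglass batt/aerogel blanket interface, ΣR_partial = 3.083 K/W.
T_interface = T_in − Q·ΣR_partial = -176 °C − (-38.49)(3.083) = -57.3 °C

T = -57.3 °C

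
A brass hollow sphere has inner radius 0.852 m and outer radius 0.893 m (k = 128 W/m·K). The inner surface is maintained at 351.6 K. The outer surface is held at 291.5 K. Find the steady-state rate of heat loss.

Q = 4πk·ΔT/(1/r₁ − 1/r₂) = 4π × 128 × 60.1 / (1/0.852 − 1/0.893) = 1.79×10^6 W

Q = 1790 kW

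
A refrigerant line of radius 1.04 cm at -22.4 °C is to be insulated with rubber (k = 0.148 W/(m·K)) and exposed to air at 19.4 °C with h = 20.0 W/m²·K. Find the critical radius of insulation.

For a cylinder, r_cr = k_ins/h = 0.148/20.0 = 0.00740 m = 0.740 cm

r_cr = 0.740 cm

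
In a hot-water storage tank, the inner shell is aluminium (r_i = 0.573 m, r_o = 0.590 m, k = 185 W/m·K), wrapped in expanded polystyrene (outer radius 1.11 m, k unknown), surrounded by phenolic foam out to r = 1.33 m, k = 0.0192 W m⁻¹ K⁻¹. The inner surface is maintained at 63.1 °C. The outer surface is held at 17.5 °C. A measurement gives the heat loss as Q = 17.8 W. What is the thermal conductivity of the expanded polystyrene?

k = 0.0325 W/m·K

ΣR = ΔT/Q = |63.1 − 17.5|/17.8 = 2.562 K/W
Known resistances:
  R_aluminium = (1/0.573 − 1/0.590)/(4πk) = 0.05029/(4π·185) = 2.163×10^-5 K/W
  R_phenolic foam = (1/1.11 − 1/1.33)/(4πk) = 0.1490/(4π·0.0192) = 0.6176 K/W
R_expanded polystyrene = ΣR − ΣR_known = 2.562 − 0.6176 = 1.944 K/W
(1/r₁−1/r₂)/(4πk) = 1.944 ⇒ k = 0.7940/(4π·1.944) = 0.0325 W/m·K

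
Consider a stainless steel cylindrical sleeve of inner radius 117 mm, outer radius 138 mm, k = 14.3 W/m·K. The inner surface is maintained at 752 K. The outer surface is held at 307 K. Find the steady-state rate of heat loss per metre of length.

Q' = 242 kW/m

Q' = 2πk·ΔT/ln(r₂/r₁) = 2π × 14.3 × 445 / ln(0.138/0.117) = 2.42×10^5 W/m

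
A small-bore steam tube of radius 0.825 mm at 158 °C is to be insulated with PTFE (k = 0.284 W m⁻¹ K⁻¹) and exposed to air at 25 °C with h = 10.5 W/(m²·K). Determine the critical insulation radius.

For a cylinder, r_cr = k_ins/h = 0.284/10.5 = 0.0270 m = 2.70 cm

r_cr = 2.70 cm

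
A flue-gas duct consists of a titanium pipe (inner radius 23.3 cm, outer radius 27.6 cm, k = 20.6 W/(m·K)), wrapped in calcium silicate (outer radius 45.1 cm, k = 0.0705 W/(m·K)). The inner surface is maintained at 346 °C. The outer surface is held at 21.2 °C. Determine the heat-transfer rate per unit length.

Q' = 293 W/m

Resistance network (inner→outer):
  R'_titanium = ln(0.276/0.233)/(2πk) = 0.1694/(2π·20.6) = 0.001308 m·K/W
  R'_calcium silicate = ln(0.451/0.276)/(2πk) = 0.4911/(2π·0.0705) = 1.109 m·K/W
ΣR = 0.001308 + 1.109 = 1.110 m·K/W
Q' = ΔT/ΣR = (346 °C − 21.2 °C)/1.110 = 293 W/m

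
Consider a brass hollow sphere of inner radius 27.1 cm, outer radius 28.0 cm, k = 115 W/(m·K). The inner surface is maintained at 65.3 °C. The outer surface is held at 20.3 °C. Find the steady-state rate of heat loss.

Q = 548 kW

Q = 4πk·ΔT/(1/r₁ − 1/r₂) = 4π × 115 × 45 / (1/0.271 − 1/0.280) = 5.48×10^5 W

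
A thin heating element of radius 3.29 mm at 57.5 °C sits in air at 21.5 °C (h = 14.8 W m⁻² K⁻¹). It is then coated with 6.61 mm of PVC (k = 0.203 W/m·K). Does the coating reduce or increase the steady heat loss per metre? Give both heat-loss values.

increases: 11.0 → 18.5 W/m

Critical radius for a cylinder: r_cr = k/h = 0.0137 m = 1.37 cm.
Outer radius after coating: r₂ = 0.00329 + 0.00661 = 0.00990 m.
Since r₁ < r_cr and r₂ ≤ r_cr, the coating moves toward the maximum at r_cr — heat loss rises.
Bare: R = 1/(2πr₁h) = 3.269 m·K/W; Q = 36/3.269 = 11.0 W/m.
Coated: R = R_cond + R_conv = 1.950 m·K/W; Q = 36/1.950 = 18.5 W/m.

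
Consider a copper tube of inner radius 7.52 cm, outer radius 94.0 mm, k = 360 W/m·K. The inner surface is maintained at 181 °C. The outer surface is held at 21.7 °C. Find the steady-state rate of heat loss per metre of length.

Q' = 1610 kW/m

Q' = 2πk·ΔT/ln(r₂/r₁) = 2π × 360 × 159.3 / ln(0.0940/0.0752) = 1.61×10^6 W/m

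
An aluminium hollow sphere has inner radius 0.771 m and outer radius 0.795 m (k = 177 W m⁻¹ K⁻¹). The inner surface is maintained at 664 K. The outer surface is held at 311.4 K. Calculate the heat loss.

Q = 20000 kW

Q = 4πk·ΔT/(1/r₁ − 1/r₂) = 4π × 177 × 352.6 / (1/0.771 − 1/0.795) = 2.00×10^7 W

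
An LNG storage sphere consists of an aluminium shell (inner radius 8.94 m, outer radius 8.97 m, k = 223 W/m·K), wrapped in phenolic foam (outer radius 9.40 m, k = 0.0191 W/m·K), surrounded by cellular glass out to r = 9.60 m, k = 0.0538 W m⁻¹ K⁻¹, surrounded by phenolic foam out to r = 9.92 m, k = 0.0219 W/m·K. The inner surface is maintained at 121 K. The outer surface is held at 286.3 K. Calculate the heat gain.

Resistance network (inner→outer):
  R_aluminium = (1/8.94 − 1/8.97)/(4πk) = 3.741×10^-4/(4π·223) = 1.335×10^-7 K/W
  R_phenolic foam = (1/8.97 − 1/9.40)/(4πk) = 0.005100/(4π·0.0191) = 0.02125 K/W
  R_cellular glass = (1/9.40 − 1/9.60)/(4πk) = 0.002216/(4π·0.0538) = 0.003278 K/W
  R_phenolic foam = (1/9.60 − 1/9.92)/(4πk) = 0.003360/(4π·0.0219) = 0.01221 K/W
ΣR = 1.335×10^-7 + 0.02125 + 0.003278 + 0.01221 = 0.03674 K/W
Q = ΔT/ΣR = (121 K − 286.3 K)/0.03674 = -4500 W
(Negative Q ⇒ heat flows inward; heat gain = 4500 W.)

Q = 4500 W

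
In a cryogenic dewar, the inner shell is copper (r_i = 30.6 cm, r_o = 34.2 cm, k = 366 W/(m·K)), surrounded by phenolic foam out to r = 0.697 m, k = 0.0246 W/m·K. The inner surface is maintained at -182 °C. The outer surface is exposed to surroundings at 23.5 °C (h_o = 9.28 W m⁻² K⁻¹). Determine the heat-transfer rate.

Series thermal resistances, inner to outer:
  R_copper = (1/0.306 − 1/0.342)/(4πk) = 0.3440/(4π·366) = 7.479×10^-5 K/W
  R_phenolic foam = (1/0.342 − 1/0.697)/(4πk) = 1.489/(4π·0.0246) = 4.818 K/W
  R_conv,out = 1/(4πr²h) = 1/(4π·0.697²·9.28) = 0.01765 K/W
ΣR = 7.479×10^-5 + 4.818 + 0.01765 = 4.836 K/W
Q = ΔT/ΣR = (-182 °C − 23.5 °C)/4.836 = -42.5 W
(Negative Q ⇒ heat flows inward; heat gain = 42.5 W.)

Q = 42.5 W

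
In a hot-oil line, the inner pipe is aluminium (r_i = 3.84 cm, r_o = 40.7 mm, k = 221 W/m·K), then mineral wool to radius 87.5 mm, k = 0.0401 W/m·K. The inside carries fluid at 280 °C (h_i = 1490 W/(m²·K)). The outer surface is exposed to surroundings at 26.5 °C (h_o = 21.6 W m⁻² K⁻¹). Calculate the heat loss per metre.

Q' = 81.1 W/m

Treat each layer as a resistance in series:
  R'_conv,in = 1/(2πr h) = 1/(2π·0.0384·1490) = 0.002782 m·K/W
  R'_aluminium = ln(0.0407/0.0384)/(2πk) = 0.05817/(2π·221) = 4.189×10^-5 m·K/W
  R'_mineral wool = ln(0.0875/0.0407)/(2πk) = 0.7654/(2π·0.0401) = 3.038 m·K/W
  R'_conv,out = 1/(2πr h) = 1/(2π·0.0875·21.6) = 0.08421 m·K/W
ΣR = 0.002782 + 4.189×10^-5 + 3.038 + 0.08421 = 3.125 m·K/W
Q' = ΔT/ΣR = (280 °C − 26.5 °C)/3.125 = 81.1 W/m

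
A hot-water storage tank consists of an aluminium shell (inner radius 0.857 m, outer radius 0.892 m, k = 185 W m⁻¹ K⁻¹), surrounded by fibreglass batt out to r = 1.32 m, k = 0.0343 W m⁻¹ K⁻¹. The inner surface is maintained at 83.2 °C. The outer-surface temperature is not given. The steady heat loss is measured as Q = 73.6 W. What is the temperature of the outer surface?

Sum the resistances:
  R_aluminium = (1/0.857 − 1/0.892)/(4πk) = 0.04578/(4π·185) = 1.969×10^-5 K/W
  R_fibreglass batt = (1/0.892 − 1/1.32)/(4πk) = 0.3635/(4π·0.0343) = 0.8433 K/W
ΣR = 0.8434 K/W
ΔT = Q·ΣR = 73.6 × 0.8434 = 62.07 K
Heat flows outward, so T_out = T_in − ΔT = 83.2 − 62.07 = 21.1 °C

T_out = 21.1 °C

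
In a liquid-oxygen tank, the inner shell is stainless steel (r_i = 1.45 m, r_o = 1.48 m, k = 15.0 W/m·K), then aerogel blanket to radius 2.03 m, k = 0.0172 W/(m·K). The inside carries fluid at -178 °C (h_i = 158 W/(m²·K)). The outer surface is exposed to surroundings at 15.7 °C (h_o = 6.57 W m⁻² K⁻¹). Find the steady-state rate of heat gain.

Treat each layer as a resistance in series:
  R_conv,in = 1/(4πr²h) = 1/(4π·1.45²·158) = 2.396×10^-4 K/W
  R_stainless steel = (1/1.45 − 1/1.48)/(4πk) = 0.01398/(4π·15.0) = 7.416×10^-5 K/W
  R_aerogel blanket = (1/1.48 − 1/2.03)/(4πk) = 0.1831/(4π·0.0172) = 0.8470 K/W
  R_conv,out = 1/(4πr²h) = 1/(4π·2.03²·6.57) = 0.002939 K/W
ΣR = 2.396×10^-4 + 7.416×10^-5 + 0.8470 + 0.002939 = 0.8503 K/W
Q = ΔT/ΣR = (-178 °C − 15.7 °C)/0.8503 = -228 W
(Negative Q ⇒ heat flows inward; heat gain = 228 W.)

Q = 228 W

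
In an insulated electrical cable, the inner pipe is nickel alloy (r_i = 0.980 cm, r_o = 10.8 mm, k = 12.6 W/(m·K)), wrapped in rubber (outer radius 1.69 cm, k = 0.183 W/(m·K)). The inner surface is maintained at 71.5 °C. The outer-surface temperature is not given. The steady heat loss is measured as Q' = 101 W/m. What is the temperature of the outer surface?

T_out = 32.0 °C

Series resistances:
  R'_nickel alloy = ln(0.0108/0.00980)/(2πk) = 0.09716/(2π·12.6) = 0.001227 m·K/W
  R'_rubber = ln(0.0169/0.0108)/(2πk) = 0.4478/(2π·0.183) = 0.3894 m·K/W
ΣR = 0.3907 m·K/W
ΔT = Q'·ΣR = 101 × 0.3907 = 39.46 K
Heat flows outward, so T_out = T_in − ΔT = 71.5 − 39.46 = 32.0 °C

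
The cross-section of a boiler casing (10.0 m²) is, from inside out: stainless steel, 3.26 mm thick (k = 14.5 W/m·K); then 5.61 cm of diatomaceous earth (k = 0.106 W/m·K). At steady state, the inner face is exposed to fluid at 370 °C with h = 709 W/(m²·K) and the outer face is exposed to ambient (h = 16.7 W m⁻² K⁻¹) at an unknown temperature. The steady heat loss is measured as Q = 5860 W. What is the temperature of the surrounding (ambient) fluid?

T_out = 23.8 °C

Sum the resistances:
  R_conv,in = 1/(hA) = 1/(709·10.0) = 1.410×10^-4 K/W
  R_stainless steel = L/(kA) = 0.00326/(14.5·10.0) = 2.248×10^-5 K/W
  R_diatomaceous earth = L/(kA) = 0.0561/(0.106·10.0) = 0.05292 K/W
  R_conv,out = 1/(hA) = 1/(16.7·10.0) = 0.005988 K/W
ΣR = 0.05908 K/W
ΔT = Q·ΣR = 5860 × 0.05908 = 346.2 K
Heat flows outward, so T_out = T_in − ΔT = 370 − 346.2 = 23.8 °C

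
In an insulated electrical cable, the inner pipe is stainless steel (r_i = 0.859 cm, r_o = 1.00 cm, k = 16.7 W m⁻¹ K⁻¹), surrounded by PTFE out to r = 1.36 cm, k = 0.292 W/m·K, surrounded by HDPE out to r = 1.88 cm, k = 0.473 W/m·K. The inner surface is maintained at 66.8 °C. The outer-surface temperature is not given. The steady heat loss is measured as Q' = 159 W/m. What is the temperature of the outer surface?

Series resistances:
  R'_stainless steel = ln(0.0100/0.00859)/(2πk) = 0.1520/(2π·16.7) = 0.001448 m·K/W
  R'_PTFE = ln(0.0136/0.0100)/(2πk) = 0.3075/(2π·0.292) = 0.1676 m·K/W
  R'_HDPE = ln(0.0188/0.0136)/(2πk) = 0.3238/(2π·0.473) = 0.1089 m·K/W
ΣR = 0.2780 m·K/W
ΔT = Q'·ΣR = 159 × 0.2780 = 44.20 K
Heat flows outward, so T_out = T_in − ΔT = 66.8 − 44.20 = 22.6 °C

T_out = 22.6 °C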